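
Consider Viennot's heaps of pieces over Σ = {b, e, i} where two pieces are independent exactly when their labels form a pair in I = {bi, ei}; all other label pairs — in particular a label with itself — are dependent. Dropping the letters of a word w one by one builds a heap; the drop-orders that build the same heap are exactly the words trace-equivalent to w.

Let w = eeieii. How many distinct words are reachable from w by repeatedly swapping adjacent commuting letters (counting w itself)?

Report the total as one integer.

20

piece 0:e — minimal
piece 1:e rests on {0:e}
piece 2:i — minimal
piece 3:e rests on {1:e}
piece 4:i rests on {2:i}
piece 5:i rests on {4:i}
minimal pieces: {0:e, 2:i}
ways to finish when only these pieces remain (= sum over removing one remaining piece with nothing left below it):
  1 left: {3}→1  {5}→1
  2 left: {1,3}→1  {3,5}→2  {4,5}→1
  3 left: {0,1,3}→1  {1,3,5}→3  {2,4,5}→1  {3,4,5}→3
  4 left: {0,1,3,5}→4  {1,3,4,5}→6  {2,3,4,5}→4
  placing 0:e first → 10 extensions
  placing 2:i first → 10 extensions
total linear extensions = 20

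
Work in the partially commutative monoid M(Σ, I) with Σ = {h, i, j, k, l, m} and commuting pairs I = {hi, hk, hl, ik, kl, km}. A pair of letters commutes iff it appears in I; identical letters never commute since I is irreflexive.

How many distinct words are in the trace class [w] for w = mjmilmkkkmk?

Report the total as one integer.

126

0(m) covers ∅
1(j) covers 0:m
2(m) covers 1:j
3(i) covers 2:m
4(l) covers 3:i
5(m) covers 4:l
6(k) covers 1:j
7(k) covers 6:k
8(k) covers 7:k
9(m) covers 5:m
10(k) covers 8:k
floor of heap: 0:m
completions by unplaced set U, small U first (add the entries for U minus each lowest piece of U):
  |U|=1: {9}:1  {10}:1
  |U|=2: {5,9}:1  {8,10}:1  {9,10}:2
  |U|=3: {4,5,9}:1  {5,9,10}:3  {7,8,10}:1  {8,9,10}:3
  |U|=4: {3,4,5,9}:1  {4,5,9,10}:4  {5,8,9,10}:6  {6,7,8,10}:1  {7,8,9,10}:4
  |U|=5: {2,3,4,5,9}:1  {3,4,5,9,10}:5  {4,5,8,9,10}:10  {5,7,8,9,10}:10  {6,7,8,9,10}:5
  |U|=6: {2,3,4,5,9,10}:6  {3,4,5,8,9,10}:15  {4,5,7,8,9,10}:20  {5,6,7,8,9,10}:15
  |U|=7: {2,3,4,5,8,9,10}:21  {3,4,5,7,8,9,10}:35  {4,5,6,7,8,9,10}:35
  |U|=8: {2,3,4,5,7,8,9,10}:56  {3,4,5,6,7,8,9,10}:70
  |U|=9: {2,3,4,5,6,7,8,9,10}:126
  start at 0(m): 126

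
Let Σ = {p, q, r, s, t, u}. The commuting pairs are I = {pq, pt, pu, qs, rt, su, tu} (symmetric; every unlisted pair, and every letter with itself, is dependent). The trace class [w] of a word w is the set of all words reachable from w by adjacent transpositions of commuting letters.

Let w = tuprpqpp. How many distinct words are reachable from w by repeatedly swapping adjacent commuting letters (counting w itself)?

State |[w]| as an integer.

44

0(t) covers ∅
1(u) covers ∅
2(p) covers ∅
3(r) covers 1:u, 2:p
4(p) covers 3:r
5(q) covers 0:t, 3:r
6(p) covers 4:p
7(p) covers 6:p
floor of heap: 0:t, 1:u, 2:p
completions by unplaced set U, small U first (add the entries for U minus each lowest piece of U):
  |U|=1: {5}:1  {7}:1
  |U|=2: {0,5}:1  {5,7}:2  {6,7}:1
  |U|=3: {0,5,7}:3  {4,6,7}:1  {5,6,7}:3
  |U|=4: {0,5,6,7}:6  {4,5,6,7}:4
  |U|=5: {0,4,5,6,7}:10  {3,4,5,6,7}:4
  |U|=6: {0,3,4,5,6,7}:14  {1,3,4,5,6,7}:4  {2,3,4,5,6,7}:4
  start at 0(t): 8
  start at 1(u): 18
  start at 2(p): 18
sum over floor = 44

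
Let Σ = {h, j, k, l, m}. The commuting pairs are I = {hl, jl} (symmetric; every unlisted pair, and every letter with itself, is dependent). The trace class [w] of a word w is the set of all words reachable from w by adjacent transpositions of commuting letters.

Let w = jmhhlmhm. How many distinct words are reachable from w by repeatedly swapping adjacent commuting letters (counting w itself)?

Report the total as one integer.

drop 0:j onto floor
drop 1:m onto {0:j}
drop 2:h onto {1:m}
drop 3:h onto {2:h}
drop 4:l onto {1:m}
drop 5:m onto {3:h, 4:l}
drop 6:h onto {5:m}
drop 7:m onto {6:h}
ground layer = {0:j}
drop-orders for the pieces not yet dropped (sum over which currently-grounded one goes next):
  1 to go: {7} 1
  2 to go: {6,7} 1
  3 to go: {5,6,7} 1
  4 to go: {3,5,6,7} 1  {4,5,6,7} 1
  5 to go: {2,3,5,6,7} 1  {3,4,5,6,7} 2
  6 to go: {2,3,4,5,6,7} 3
  if 0:j drops first: 3 orders

3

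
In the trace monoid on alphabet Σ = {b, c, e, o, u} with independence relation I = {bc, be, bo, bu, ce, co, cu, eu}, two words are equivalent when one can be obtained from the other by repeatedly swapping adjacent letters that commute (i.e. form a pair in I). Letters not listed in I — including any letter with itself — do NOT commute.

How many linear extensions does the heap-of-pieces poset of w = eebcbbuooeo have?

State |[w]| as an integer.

3960

0(e) covers ∅
1(e) covers 0:e
2(b) covers ∅
3(c) covers ∅
4(b) covers 2:b
5(b) covers 4:b
6(u) covers ∅
7(o) covers 1:e, 6:u
8(o) covers 7:o
9(e) covers 8:o
10(o) covers 9:e
floor of heap: 0:e, 2:b, 3:c, 6:u
completions by unplaced set U, small U first (add the entries for U minus each lowest piece of U):
  |U|=1: {3}:1  {5}:1  {10}:1
  |U|=2: {3,5}:2  {3,10}:2  {4,5}:1  {5,10}:2  {9,10}:1
  |U|=3: {2,4,5}:1  {3,4,5}:3  {3,5,10}:6  {3,9,10}:3  {4,5,10}:3  {5,9,10}:3  {8,9,10}:1
  |U|=4: {2,3,4,5}:4  {2,4,5,10}:4  {3,4,5,10}:12  {3,5,9,10}:12  {3,8,9,10}:4  {4,5,9,10}:6  {5,8,9,10}:4  {7,8,9,10}:1
  |U|=5: {1,7,8,9,10}:1  {2,3,4,5,10}:20  {2,4,5,9,10}:10  {3,4,5,9,10}:30  {3,5,8,9,10}:20  {3,7,8,9,10}:5  {4,5,8,9,10}:10  {5,7,8,9,10}:5  {6,7,8,9,10}:1
  |U|=6: {0,1,7,8,9,10}:1  {1,3,7,8,9,10}:6  {1,5,7,8,9,10}:6  {1,6,7,8,9,10}:2  {2,3,4,5,9,10}:60  {2,4,5,8,9,10}:20  {3,4,5,8,9,10}:60  {3,5,7,8,9,10}:30  {3,6,7,8,9,10}:6  {4,5,7,8,9,10}:15  {5,6,7,8,9,10}:6
  |U|=7: {0,1,3,7,8,9,10}:7  {0,1,5,7,8,9,10}:7  {0,1,6,7,8,9,10}:3  {1,3,5,7,8,9,10}:42  {1,3,6,7,8,9,10}:14  {1,4,5,7,8,9,10}:21  {1,5,6,7,8,9,10}:14  {2,3,4,5,8,9,10}:140  {2,4,5,7,8,9,10}:35  {3,4,5,7,8,9,10}:105  {3,5,6,7,8,9,10}:42  {4,5,6,7,8,9,10}:21
  |U|=8: {0,1,3,5,7,8,9,10}:56  {0,1,3,6,7,8,9,10}:24  {0,1,4,5,7,8,9,10}:28  {0,1,5,6,7,8,9,10}:24  {1,2,4,5,7,8,9,10}:56  {1,3,4,5,7,8,9,10}:168  {1,3,5,6,7,8,9,10}:112  {1,4,5,6,7,8,9,10}:56  {2,3,4,5,7,8,9,10}:280  {2,4,5,6,7,8,9,10}:56  {3,4,5,6,7,8,9,10}:168
  |U|=9: {0,1,2,4,5,7,8,9,10}:84  {0,1,3,4,5,7,8,9,10}:252  {0,1,3,5,6,7,8,9,10}:216  {0,1,4,5,6,7,8,9,10}:108  {1,2,3,4,5,7,8,9,10}:504  {1,2,4,5,6,7,8,9,10}:168  {1,3,4,5,6,7,8,9,10}:504  {2,3,4,5,6,7,8,9,10}:504
  start at 0(e): 1680
  start at 2(b): 1080
  start at 3(c): 360
  start at 6(u): 840
sum over floor = 3960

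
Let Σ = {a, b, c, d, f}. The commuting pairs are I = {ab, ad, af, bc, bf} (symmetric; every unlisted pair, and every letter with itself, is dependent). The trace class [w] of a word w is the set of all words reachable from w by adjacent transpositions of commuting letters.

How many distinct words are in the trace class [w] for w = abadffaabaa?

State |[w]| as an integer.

1386

piece 0:a — minimal
piece 1:b — minimal
piece 2:a rests on {0:a}
piece 3:d rests on {1:b}
piece 4:f rests on {3:d}
piece 5:f rests on {4:f}
piece 6:a rests on {2:a}
piece 7:a rests on {6:a}
piece 8:b rests on {3:d}
piece 9:a rests on {7:a}
piece 10:a rests on {9:a}
minimal pieces: {0:a, 1:b}
ways to finish when only these pieces remain (= sum over removing one remaining piece with nothing left below it):
  1 left: {5}→1  {8}→1  {10}→1
  2 left: {4,5}→1  {5,8}→2  {5,10}→2  {8,10}→2  {9,10}→1
  3 left: {4,5,8}→3  {4,5,10}→3  {5,8,10}→6  {5,9,10}→3  {7,9,10}→1  {8,9,10}→3
  4 left: {3,4,5,8}→3  {4,5,8,10}→12  {4,5,9,10}→6  {5,7,9,10}→4  {5,8,9,10}→12  {6,7,9,10}→1  {7,8,9,10}→4
  5 left: {1,3,4,5,8}→3  {2,6,7,9,10}→1  {3,4,5,8,10}→15  {4,5,7,9,10}→10  {4,5,8,9,10}→30  {5,6,7,9,10}→5  {5,7,8,9,10}→20  {6,7,8,9,10}→5
  6 left: {0,2,6,7,9,10}→1  {1,3,4,5,8,10}→18  {2,5,6,7,9,10}→6  {2,6,7,8,9,10}→6  {3,4,5,8,9,10}→45  {4,5,6,7,9,10}→15  {4,5,7,8,9,10}→60  {5,6,7,8,9,10}→30
  7 left: {0,2,5,6,7,9,10}→7  {0,2,6,7,8,9,10}→7  {1,3,4,5,8,9,10}→63  {2,4,5,6,7,9,10}→21  {2,5,6,7,8,9,10}→42  {3,4,5,7,8,9,10}→105  {4,5,6,7,8,9,10}→105
  8 left: {0,2,4,5,6,7,9,10}→28  {0,2,5,6,7,8,9,10}→56  {1,3,4,5,7,8,9,10}→168  {2,4,5,6,7,8,9,10}→168  {3,4,5,6,7,8,9,10}→210
  9 left: {0,2,4,5,6,7,8,9,10}→252  {1,3,4,5,6,7,8,9,10}→378  {2,3,4,5,6,7,8,9,10}→378
  placing 0:a first → 756 extensions
  placing 1:b first → 630 extensions
total linear extensions = 1386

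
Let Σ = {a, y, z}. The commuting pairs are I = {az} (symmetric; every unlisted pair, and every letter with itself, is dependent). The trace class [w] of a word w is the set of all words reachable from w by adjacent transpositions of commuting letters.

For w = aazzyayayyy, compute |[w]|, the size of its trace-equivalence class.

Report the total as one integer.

6

0(a) covers ∅
1(a) covers 0:a
2(z) covers ∅
3(z) covers 2:z
4(y) covers 1:a, 3:z
5(a) covers 4:y
6(y) covers 5:a
7(a) covers 6:y
8(y) covers 7:a
9(y) covers 8:y
10(y) covers 9:y
floor of heap: 0:a, 2:z
completions by unplaced set U, small U first (add the entries for U minus each lowest piece of U):
  |U|=1: {10}:1
  |U|=2: {9,10}:1
  |U|=3: {8,9,10}:1
  |U|=4: {7,8,9,10}:1
  |U|=5: {6,7,8,9,10}:1
  |U|=6: {5,6,7,8,9,10}:1
  |U|=7: {4,5,6,7,8,9,10}:1
  |U|=8: {1,4,5,6,7,8,9,10}:1  {3,4,5,6,7,8,9,10}:1
  |U|=9: {0,1,4,5,6,7,8,9,10}:1  {1,3,4,5,6,7,8,9,10}:2  {2,3,4,5,6,7,8,9,10}:1
  start at 0(a): 3
  start at 2(z): 3
sum over floor = 6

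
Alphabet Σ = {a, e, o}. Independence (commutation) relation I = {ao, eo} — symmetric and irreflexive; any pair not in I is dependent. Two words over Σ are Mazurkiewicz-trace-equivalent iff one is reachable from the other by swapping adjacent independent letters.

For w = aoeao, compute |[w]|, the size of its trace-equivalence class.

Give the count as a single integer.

drop 0:a onto floor
drop 1:o onto floor
drop 2:e onto {0:a}
drop 3:a onto {2:e}
drop 4:o onto {1:o}
ground layer = {0:a, 1:o}
drop-orders for the pieces not yet dropped (sum over which currently-grounded one goes next):
  1 to go: {3} 1  {4} 1
  2 to go: {1,4} 1  {2,3} 1  {3,4} 2
  3 to go: {0,2,3} 1  {1,3,4} 3  {2,3,4} 3
  if 0:a drops first: 6 orders
  if 1:o drops first: 4 orders
heap linearizations: 10

10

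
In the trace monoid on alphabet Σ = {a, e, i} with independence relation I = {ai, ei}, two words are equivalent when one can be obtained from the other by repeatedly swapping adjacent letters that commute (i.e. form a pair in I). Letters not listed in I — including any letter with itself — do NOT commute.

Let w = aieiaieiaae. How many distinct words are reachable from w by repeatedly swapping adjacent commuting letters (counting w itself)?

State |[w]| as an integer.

0(a) covers ∅
1(i) covers ∅
2(e) covers 0:a
3(i) covers 1:i
4(a) covers 2:e
5(i) covers 3:i
6(e) covers 4:a
7(i) covers 5:i
8(a) covers 6:e
9(a) covers 8:a
10(e) covers 9:a
floor of heap: 0:a, 1:i
completions by unplaced set U, small U first (add the entries for U minus each lowest piece of U):
  |U|=1: {7}:1  {10}:1
  |U|=2: {5,7}:1  {7,10}:2  {9,10}:1
  |U|=3: {3,5,7}:1  {5,7,10}:3  {7,9,10}:3  {8,9,10}:1
  |U|=4: {1,3,5,7}:1  {3,5,7,10}:4  {5,7,9,10}:6  {6,8,9,10}:1  {7,8,9,10}:4
  |U|=5: {1,3,5,7,10}:5  {3,5,7,9,10}:10  {4,6,8,9,10}:1  {5,7,8,9,10}:10  {6,7,8,9,10}:5
  |U|=6: {1,3,5,7,9,10}:15  {2,4,6,8,9,10}:1  {3,5,7,8,9,10}:20  {4,6,7,8,9,10}:6  {5,6,7,8,9,10}:15
  |U|=7: {0,2,4,6,8,9,10}:1  {1,3,5,7,8,9,10}:35  {2,4,6,7,8,9,10}:7  {3,5,6,7,8,9,10}:35  {4,5,6,7,8,9,10}:21
  |U|=8: {0,2,4,6,7,8,9,10}:8  {1,3,5,6,7,8,9,10}:70  {2,4,5,6,7,8,9,10}:28  {3,4,5,6,7,8,9,10}:56
  |U|=9: {0,2,4,5,6,7,8,9,10}:36  {1,3,4,5,6,7,8,9,10}:126  {2,3,4,5,6,7,8,9,10}:84
  start at 0(a): 210
  start at 1(i): 120
sum over floor = 330

330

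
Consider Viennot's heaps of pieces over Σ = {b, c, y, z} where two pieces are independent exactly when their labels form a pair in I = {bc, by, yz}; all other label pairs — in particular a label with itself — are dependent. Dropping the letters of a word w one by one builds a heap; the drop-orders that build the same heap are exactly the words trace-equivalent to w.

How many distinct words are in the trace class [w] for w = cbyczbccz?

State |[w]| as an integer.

12

drop 0:c onto floor
drop 1:b onto floor
drop 2:y onto {0:c}
drop 3:c onto {2:y}
drop 4:z onto {1:b, 3:c}
drop 5:b onto {4:z}
drop 6:c onto {4:z}
drop 7:c onto {6:c}
drop 8:z onto {5:b, 7:c}
ground layer = {0:c, 1:b}
drop-orders for the pieces not yet dropped (sum over which currently-grounded one goes next):
  1 to go: {8} 1
  2 to go: {5,8} 1  {7,8} 1
  3 to go: {5,7,8} 2  {6,7,8} 1
  4 to go: {5,6,7,8} 3
  5 to go: {4,5,6,7,8} 3
  6 to go: {1,4,5,6,7,8} 3  {3,4,5,6,7,8} 3
  7 to go: {1,3,4,5,6,7,8} 6  {2,3,4,5,6,7,8} 3
  if 0:c drops first: 9 orders
  if 1:b drops first: 3 orders
heap linearizations: 12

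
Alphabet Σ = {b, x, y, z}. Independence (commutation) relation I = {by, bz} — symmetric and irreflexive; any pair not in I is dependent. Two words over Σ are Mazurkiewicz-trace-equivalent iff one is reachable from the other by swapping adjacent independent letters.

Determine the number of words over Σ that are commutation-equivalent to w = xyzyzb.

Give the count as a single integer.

0(x) covers ∅
1(y) covers 0:x
2(z) covers 1:y
3(y) covers 2:z
4(z) covers 3:y
5(b) covers 0:x
floor of heap: 0:x
completions by unplaced set U, small U first (add the entries for U minus each lowest piece of U):
  |U|=1: {4}:1  {5}:1
  |U|=2: {3,4}:1  {4,5}:2
  |U|=3: {2,3,4}:1  {3,4,5}:3
  |U|=4: {1,2,3,4}:1  {2,3,4,5}:4
  start at 0(x): 5

5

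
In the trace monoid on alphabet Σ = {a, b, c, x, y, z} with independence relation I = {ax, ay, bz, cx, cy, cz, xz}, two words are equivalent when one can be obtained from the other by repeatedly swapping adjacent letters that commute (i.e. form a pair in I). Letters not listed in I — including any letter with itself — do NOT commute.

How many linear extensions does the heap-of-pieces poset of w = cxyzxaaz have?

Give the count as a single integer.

22

drop 0:c onto floor
drop 1:x onto floor
drop 2:y onto {1:x}
drop 3:z onto {2:y}
drop 4:x onto {2:y}
drop 5:a onto {0:c, 3:z}
drop 6:a onto {5:a}
drop 7:z onto {6:a}
ground layer = {0:c, 1:x}
drop-orders for the pieces not yet dropped (sum over which currently-grounded one goes next):
  1 to go: {4} 1  {7} 1
  2 to go: {4,7} 2  {6,7} 1
  3 to go: {4,6,7} 3  {5,6,7} 1
  4 to go: {0,5,6,7} 1  {3,5,6,7} 1  {4,5,6,7} 4
  5 to go: {0,3,5,6,7} 2  {0,4,5,6,7} 5  {3,4,5,6,7} 5
  6 to go: {0,3,4,5,6,7} 12  {2,3,4,5,6,7} 5
  if 0:c drops first: 5 orders
  if 1:x drops first: 17 orders
heap linearizations: 22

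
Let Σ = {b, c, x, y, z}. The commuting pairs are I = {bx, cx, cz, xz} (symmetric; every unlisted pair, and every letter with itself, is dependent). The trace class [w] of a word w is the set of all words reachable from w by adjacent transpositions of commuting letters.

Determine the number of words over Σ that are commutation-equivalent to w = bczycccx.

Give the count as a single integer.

8

0(b) covers ∅
1(c) covers 0:b
2(z) covers 0:b
3(y) covers 1:c, 2:z
4(c) covers 3:y
5(c) covers 4:c
6(c) covers 5:c
7(x) covers 3:y
floor of heap: 0:b
completions by unplaced set U, small U first (add the entries for U minus each lowest piece of U):
  |U|=1: {6}:1  {7}:1
  |U|=2: {5,6}:1  {6,7}:2
  |U|=3: {4,5,6}:1  {5,6,7}:3
  |U|=4: {4,5,6,7}:4
  |U|=5: {3,4,5,6,7}:4
  |U|=6: {1,3,4,5,6,7}:4  {2,3,4,5,6,7}:4
  start at 0(b): 8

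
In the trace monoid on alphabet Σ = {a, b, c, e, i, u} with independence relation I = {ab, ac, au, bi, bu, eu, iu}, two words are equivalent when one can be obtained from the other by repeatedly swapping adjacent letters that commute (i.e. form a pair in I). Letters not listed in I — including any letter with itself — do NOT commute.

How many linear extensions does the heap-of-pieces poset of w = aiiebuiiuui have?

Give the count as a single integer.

660

drop 0:a onto floor
drop 1:i onto {0:a}
drop 2:i onto {1:i}
drop 3:e onto {2:i}
drop 4:b onto {3:e}
drop 5:u onto floor
drop 6:i onto {3:e}
drop 7:i onto {6:i}
drop 8:u onto {5:u}
drop 9:u onto {8:u}
drop 10:i onto {7:i}
ground layer = {0:a, 5:u}
drop-orders for the pieces not yet dropped (sum over which currently-grounded one goes next):
  1 to go: {4} 1  {9} 1  {10} 1
  2 to go: {4,9} 2  {4,10} 2  {7,10} 1  {8,9} 1  {9,10} 2
  3 to go: {4,7,10} 3  {4,8,9} 3  {4,9,10} 6  {5,8,9} 1  {6,7,10} 1  {7,9,10} 3  {8,9,10} 3
  4 to go: {4,5,8,9} 4  {4,6,7,10} 4  {4,7,9,10} 12  {4,8,9,10} 12  {5,8,9,10} 4  {6,7,9,10} 4  {7,8,9,10} 6
  5 to go: {3,4,6,7,10} 4  {4,5,8,9,10} 20  {4,6,7,9,10} 20  {4,7,8,9,10} 30  {5,7,8,9,10} 10  {6,7,8,9,10} 10
  6 to go: {2,3,4,6,7,10} 4  {3,4,6,7,9,10} 24  {4,5,7,8,9,10} 60  {4,6,7,8,9,10} 60  {5,6,7,8,9,10} 20
  7 to go: {1,2,3,4,6,7,10} 4  {2,3,4,6,7,9,10} 28  {3,4,6,7,8,9,10} 84  {4,5,6,7,8,9,10} 140
  8 to go: {0,1,2,3,4,6,7,10} 4  {1,2,3,4,6,7,9,10} 32  {2,3,4,6,7,8,9,10} 112  {3,4,5,6,7,8,9,10} 224
  9 to go: {0,1,2,3,4,6,7,9,10} 36  {1,2,3,4,6,7,8,9,10} 144  {2,3,4,5,6,7,8,9,10} 336
  if 0:a drops first: 480 orders
  if 5:u drops first: 180 orders
heap linearizations: 660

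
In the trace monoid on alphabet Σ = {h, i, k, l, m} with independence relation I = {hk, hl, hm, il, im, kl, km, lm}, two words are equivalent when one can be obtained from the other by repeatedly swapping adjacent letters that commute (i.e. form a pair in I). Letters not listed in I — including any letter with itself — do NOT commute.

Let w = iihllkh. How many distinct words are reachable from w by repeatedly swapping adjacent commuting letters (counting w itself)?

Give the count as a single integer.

63

0(i) covers ∅
1(i) covers 0:i
2(h) covers 1:i
3(l) covers ∅
4(l) covers 3:l
5(k) covers 1:i
6(h) covers 2:h
floor of heap: 0:i, 3:l
completions by unplaced set U, small U first (add the entries for U minus each lowest piece of U):
  |U|=1: {4}:1  {5}:1  {6}:1
  |U|=2: {2,6}:1  {3,4}:1  {4,5}:2  {4,6}:2  {5,6}:2
  |U|=3: {2,4,6}:3  {2,5,6}:3  {3,4,5}:3  {3,4,6}:3  {4,5,6}:6
  |U|=4: {1,2,5,6}:3  {2,3,4,6}:6  {2,4,5,6}:12  {3,4,5,6}:12
  |U|=5: {0,1,2,5,6}:3  {1,2,4,5,6}:15  {2,3,4,5,6}:30
  start at 0(i): 45
  start at 3(l): 18
sum over floor = 63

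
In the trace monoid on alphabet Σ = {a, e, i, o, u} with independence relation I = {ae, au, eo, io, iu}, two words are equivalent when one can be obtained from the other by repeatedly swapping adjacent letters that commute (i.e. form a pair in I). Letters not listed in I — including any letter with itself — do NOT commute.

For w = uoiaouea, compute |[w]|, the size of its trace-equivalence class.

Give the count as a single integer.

#0=u has no predecessor
#1=o depends on [0:u]
#2=i has no predecessor
#3=a depends on [1:o, 2:i]
#4=o depends on [3:a]
#5=u depends on [4:o]
#6=e depends on [5:u]
#7=a depends on [4:o]
sources: [0:u, 2:i]
N(rest) = Σ N(rest − s) over sources s of rest; N(one piece) = 1:
  size 1 → [6]=1  [7]=1
  size 2 → [5,6]=1  [6,7]=2
  size 3 → [5,6,7]=3
  size 4 → [4,5,6,7]=3
  size 5 → [3,4,5,6,7]=3
  size 6 → [1,3,4,5,6,7]=3  [2,3,4,5,6,7]=3
  first=0(u) contributes 6
  first=2(i) contributes 3
|[w]| = 9

9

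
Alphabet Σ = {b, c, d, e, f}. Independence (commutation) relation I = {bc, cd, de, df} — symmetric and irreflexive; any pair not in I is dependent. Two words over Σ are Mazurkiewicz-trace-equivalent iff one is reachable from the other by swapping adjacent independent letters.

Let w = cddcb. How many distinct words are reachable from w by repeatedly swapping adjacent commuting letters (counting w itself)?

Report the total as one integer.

10

0(c) covers ∅
1(d) covers ∅
2(d) covers 1:d
3(c) covers 0:c
4(b) covers 2:d
floor of heap: 0:c, 1:d
completions by unplaced set U, small U first (add the entries for U minus each lowest piece of U):
  |U|=1: {3}:1  {4}:1
  |U|=2: {0,3}:1  {2,4}:1  {3,4}:2
  |U|=3: {0,3,4}:3  {1,2,4}:1  {2,3,4}:3
  start at 0(c): 4
  start at 1(d): 6
sum over floor = 10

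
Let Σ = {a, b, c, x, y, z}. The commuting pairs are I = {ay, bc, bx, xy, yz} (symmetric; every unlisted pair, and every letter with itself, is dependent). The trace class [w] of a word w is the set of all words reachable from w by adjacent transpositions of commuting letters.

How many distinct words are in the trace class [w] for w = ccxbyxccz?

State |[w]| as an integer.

12

#0=c has no predecessor
#1=c depends on [0:c]
#2=x depends on [1:c]
#3=b has no predecessor
#4=y depends on [1:c, 3:b]
#5=x depends on [2:x]
#6=c depends on [4:y, 5:x]
#7=c depends on [6:c]
#8=z depends on [7:c]
sources: [0:c, 3:b]
N(rest) = Σ N(rest − s) over sources s of rest; N(one piece) = 1:
  size 1 → [8]=1
  size 2 → [7,8]=1
  size 3 → [6,7,8]=1
  size 4 → [4,6,7,8]=1  [5,6,7,8]=1
  size 5 → [2,5,6,7,8]=1  [3,4,6,7,8]=1  [4,5,6,7,8]=2
  size 6 → [2,4,5,6,7,8]=3  [3,4,5,6,7,8]=3
  size 7 → [1,2,4,5,6,7,8]=3  [2,3,4,5,6,7,8]=6
  first=0(c) contributes 9
  first=3(b) contributes 3
|[w]| = 12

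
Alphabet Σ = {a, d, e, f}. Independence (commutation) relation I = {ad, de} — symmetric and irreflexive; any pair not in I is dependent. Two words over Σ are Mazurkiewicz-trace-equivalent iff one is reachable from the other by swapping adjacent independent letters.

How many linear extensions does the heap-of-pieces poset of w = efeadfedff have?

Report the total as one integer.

6

0(e) covers ∅
1(f) covers 0:e
2(e) covers 1:f
3(a) covers 2:e
4(d) covers 1:f
5(f) covers 3:a, 4:d
6(e) covers 5:f
7(d) covers 5:f
8(f) covers 6:e, 7:d
9(f) covers 8:f
floor of heap: 0:e
completions by unplaced set U, small U first (add the entries for U minus each lowest piece of U):
  |U|=1: {9}:1
  |U|=2: {8,9}:1
  |U|=3: {6,8,9}:1  {7,8,9}:1
  |U|=4: {6,7,8,9}:2
  |U|=5: {5,6,7,8,9}:2
  |U|=6: {3,5,6,7,8,9}:2  {4,5,6,7,8,9}:2
  |U|=7: {2,3,5,6,7,8,9}:2  {3,4,5,6,7,8,9}:4
  |U|=8: {2,3,4,5,6,7,8,9}:6
  start at 0(e): 6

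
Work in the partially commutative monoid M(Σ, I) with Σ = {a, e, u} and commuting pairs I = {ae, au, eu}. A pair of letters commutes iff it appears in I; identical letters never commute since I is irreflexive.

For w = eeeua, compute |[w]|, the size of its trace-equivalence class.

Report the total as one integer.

20

drop 0:e onto floor
drop 1:e onto {0:e}
drop 2:e onto {1:e}
drop 3:u onto floor
drop 4:a onto floor
ground layer = {0:e, 3:u, 4:a}
drop-orders for the pieces not yet dropped (sum over which currently-grounded one goes next):
  1 to go: {2} 1  {3} 1  {4} 1
  2 to go: {1,2} 1  {2,3} 2  {2,4} 2  {3,4} 2
  3 to go: {0,1,2} 1  {1,2,3} 3  {1,2,4} 3  {2,3,4} 6
  if 0:e drops first: 12 orders
  if 3:u drops first: 4 orders
  if 4:a drops first: 4 orders
heap linearizations: 20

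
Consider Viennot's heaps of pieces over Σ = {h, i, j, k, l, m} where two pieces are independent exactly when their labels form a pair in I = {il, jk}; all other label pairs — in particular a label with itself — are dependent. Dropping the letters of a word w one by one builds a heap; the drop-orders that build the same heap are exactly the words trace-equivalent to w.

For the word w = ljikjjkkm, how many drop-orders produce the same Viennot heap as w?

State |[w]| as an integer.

10

piece 0:l — minimal
piece 1:j rests on {0:l}
piece 2:i rests on {1:j}
piece 3:k rests on {2:i}
piece 4:j rests on {2:i}
piece 5:j rests on {4:j}
piece 6:k rests on {3:k}
piece 7:k rests on {6:k}
piece 8:m rests on {5:j, 7:k}
minimal pieces: {0:l}
ways to finish when only these pieces remain (= sum over removing one remaining piece with nothing left below it):
  1 left: {8}→1
  2 left: {5,8}→1  {7,8}→1
  3 left: {4,5,8}→1  {5,7,8}→2  {6,7,8}→1
  4 left: {3,6,7,8}→1  {4,5,7,8}→3  {5,6,7,8}→3
  5 left: {3,5,6,7,8}→4  {4,5,6,7,8}→6
  6 left: {3,4,5,6,7,8}→10
  7 left: {2,3,4,5,6,7,8}→10
  placing 0:l first → 10 extensions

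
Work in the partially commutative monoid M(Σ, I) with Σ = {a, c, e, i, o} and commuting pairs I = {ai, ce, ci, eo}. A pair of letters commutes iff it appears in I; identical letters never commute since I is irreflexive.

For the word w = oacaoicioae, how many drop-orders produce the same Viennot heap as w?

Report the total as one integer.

3

drop 0:o onto floor
drop 1:a onto {0:o}
drop 2:c onto {1:a}
drop 3:a onto {2:c}
drop 4:o onto {3:a}
drop 5:i onto {4:o}
drop 6:c onto {4:o}
drop 7:i onto {5:i}
drop 8:o onto {6:c, 7:i}
drop 9:a onto {8:o}
drop 10:e onto {9:a}
ground layer = {0:o}
drop-orders for the pieces not yet dropped (sum over which currently-grounded one goes next):
  1 to go: {10} 1
  2 to go: {9,10} 1
  3 to go: {8,9,10} 1
  4 to go: {6,8,9,10} 1  {7,8,9,10} 1
  5 to go: {5,7,8,9,10} 1  {6,7,8,9,10} 2
  6 to go: {5,6,7,8,9,10} 3
  7 to go: {4,5,6,7,8,9,10} 3
  8 to go: {3,4,5,6,7,8,9,10} 3
  9 to go: {2,3,4,5,6,7,8,9,10} 3
  if 0:o drops first: 3 orders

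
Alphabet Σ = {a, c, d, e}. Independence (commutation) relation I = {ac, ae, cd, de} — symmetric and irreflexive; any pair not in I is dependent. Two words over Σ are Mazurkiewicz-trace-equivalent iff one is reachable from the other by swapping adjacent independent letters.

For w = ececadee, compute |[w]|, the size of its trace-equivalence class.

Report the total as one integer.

28

#0=e has no predecessor
#1=c depends on [0:e]
#2=e depends on [1:c]
#3=c depends on [2:e]
#4=a has no predecessor
#5=d depends on [4:a]
#6=e depends on [3:c]
#7=e depends on [6:e]
sources: [0:e, 4:a]
N(rest) = Σ N(rest − s) over sources s of rest; N(one piece) = 1:
  size 1 → [5]=1  [7]=1
  size 2 → [4,5]=1  [5,7]=2  [6,7]=1
  size 3 → [3,6,7]=1  [4,5,7]=3  [5,6,7]=3
  size 4 → [2,3,6,7]=1  [3,5,6,7]=4  [4,5,6,7]=6
  size 5 → [1,2,3,6,7]=1  [2,3,5,6,7]=5  [3,4,5,6,7]=10
  size 6 → [0,1,2,3,6,7]=1  [1,2,3,5,6,7]=6  [2,3,4,5,6,7]=15
  first=0(e) contributes 21
  first=4(a) contributes 7
|[w]| = 28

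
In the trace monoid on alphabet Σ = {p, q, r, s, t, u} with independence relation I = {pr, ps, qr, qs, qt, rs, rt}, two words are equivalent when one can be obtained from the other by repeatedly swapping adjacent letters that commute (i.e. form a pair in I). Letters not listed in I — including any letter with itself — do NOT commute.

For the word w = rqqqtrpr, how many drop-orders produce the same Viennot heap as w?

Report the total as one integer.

drop 0:r onto floor
drop 1:q onto floor
drop 2:q onto {1:q}
drop 3:q onto {2:q}
drop 4:t onto floor
drop 5:r onto {0:r}
drop 6:p onto {3:q, 4:t}
drop 7:r onto {5:r}
ground layer = {0:r, 1:q, 4:t}
drop-orders for the pieces not yet dropped (sum over which currently-grounded one goes next):
  1 to go: {6} 1  {7} 1
  2 to go: {3,6} 1  {4,6} 1  {5,7} 1  {6,7} 2
  3 to go: {0,5,7} 1  {2,3,6} 1  {3,4,6} 2  {3,6,7} 3  {4,6,7} 3  {5,6,7} 3
  4 to go: {0,5,6,7} 4  {1,2,3,6} 1  {2,3,4,6} 3  {2,3,6,7} 4  {3,4,6,7} 8  {3,5,6,7} 6  {4,5,6,7} 6
  5 to go: {0,3,5,6,7} 10  {0,4,5,6,7} 10  {1,2,3,4,6} 4  {1,2,3,6,7} 5  {2,3,4,6,7} 15  {2,3,5,6,7} 10  {3,4,5,6,7} 20
  6 to go: {0,2,3,5,6,7} 20  {0,3,4,5,6,7} 40  {1,2,3,4,6,7} 24  {1,2,3,5,6,7} 15  {2,3,4,5,6,7} 45
  if 0:r drops first: 84 orders
  if 1:q drops first: 105 orders
  if 4:t drops first: 35 orders
heap linearizations: 224

224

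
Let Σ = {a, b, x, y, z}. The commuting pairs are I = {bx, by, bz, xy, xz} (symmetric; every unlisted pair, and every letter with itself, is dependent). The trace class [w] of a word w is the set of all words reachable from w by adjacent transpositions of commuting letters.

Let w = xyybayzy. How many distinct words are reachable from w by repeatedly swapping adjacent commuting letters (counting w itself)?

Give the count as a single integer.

drop 0:x onto floor
drop 1:y onto floor
drop 2:y onto {1:y}
drop 3:b onto floor
drop 4:a onto {0:x, 2:y, 3:b}
drop 5:y onto {4:a}
drop 6:z onto {5:y}
drop 7:y onto {6:z}
ground layer = {0:x, 1:y, 3:b}
drop-orders for the pieces not yet dropped (sum over which currently-grounded one goes next):
  1 to go: {7} 1
  2 to go: {6,7} 1
  3 to go: {5,6,7} 1
  4 to go: {4,5,6,7} 1
  5 to go: {0,4,5,6,7} 1  {2,4,5,6,7} 1  {3,4,5,6,7} 1
  6 to go: {0,2,4,5,6,7} 2  {0,3,4,5,6,7} 2  {1,2,4,5,6,7} 1  {2,3,4,5,6,7} 2
  if 0:x drops first: 3 orders
  if 1:y drops first: 6 orders
  if 3:b drops first: 3 orders
heap linearizations: 12

12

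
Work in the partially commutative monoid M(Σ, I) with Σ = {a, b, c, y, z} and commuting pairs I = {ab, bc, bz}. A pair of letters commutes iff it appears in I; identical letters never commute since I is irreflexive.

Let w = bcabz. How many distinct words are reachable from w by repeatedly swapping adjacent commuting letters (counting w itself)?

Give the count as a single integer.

drop 0:b onto floor
drop 1:c onto floor
drop 2:a onto {1:c}
drop 3:b onto {0:b}
drop 4:z onto {2:a}
ground layer = {0:b, 1:c}
drop-orders for the pieces not yet dropped (sum over which currently-grounded one goes next):
  1 to go: {3} 1  {4} 1
  2 to go: {0,3} 1  {2,4} 1  {3,4} 2
  3 to go: {0,3,4} 3  {1,2,4} 1  {2,3,4} 3
  if 0:b drops first: 4 orders
  if 1:c drops first: 6 orders
heap linearizations: 10

10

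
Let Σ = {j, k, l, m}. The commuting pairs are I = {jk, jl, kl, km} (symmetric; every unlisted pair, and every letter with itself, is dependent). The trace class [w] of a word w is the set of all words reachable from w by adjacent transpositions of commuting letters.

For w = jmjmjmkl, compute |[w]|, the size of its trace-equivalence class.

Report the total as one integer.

8

#0=j has no predecessor
#1=m depends on [0:j]
#2=j depends on [1:m]
#3=m depends on [2:j]
#4=j depends on [3:m]
#5=m depends on [4:j]
#6=k has no predecessor
#7=l depends on [5:m]
sources: [0:j, 6:k]
N(rest) = Σ N(rest − s) over sources s of rest; N(one piece) = 1:
  size 1 → [6]=1  [7]=1
  size 2 → [5,7]=1  [6,7]=2
  size 3 → [4,5,7]=1  [5,6,7]=3
  size 4 → [3,4,5,7]=1  [4,5,6,7]=4
  size 5 → [2,3,4,5,7]=1  [3,4,5,6,7]=5
  size 6 → [1,2,3,4,5,7]=1  [2,3,4,5,6,7]=6
  first=0(j) contributes 7
  first=6(k) contributes 1
|[w]| = 8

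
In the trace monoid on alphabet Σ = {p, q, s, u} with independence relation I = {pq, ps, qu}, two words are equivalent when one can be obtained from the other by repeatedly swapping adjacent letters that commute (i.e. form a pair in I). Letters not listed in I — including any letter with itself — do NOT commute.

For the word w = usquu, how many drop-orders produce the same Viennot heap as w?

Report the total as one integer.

3

piece 0:u — minimal
piece 1:s rests on {0:u}
piece 2:q rests on {1:s}
piece 3:u rests on {1:s}
piece 4:u rests on {3:u}
minimal pieces: {0:u}
ways to finish when only these pieces remain (= sum over removing one remaining piece with nothing left below it):
  1 left: {2}→1  {4}→1
  2 left: {2,4}→2  {3,4}→1
  3 left: {2,3,4}→3
  placing 0:u first → 3 extensions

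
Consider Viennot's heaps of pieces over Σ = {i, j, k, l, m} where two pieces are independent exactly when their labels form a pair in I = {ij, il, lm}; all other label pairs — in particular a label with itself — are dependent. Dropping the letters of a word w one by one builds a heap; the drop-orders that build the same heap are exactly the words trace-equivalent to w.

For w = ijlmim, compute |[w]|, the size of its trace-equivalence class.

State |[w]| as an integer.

#0=i has no predecessor
#1=j has no predecessor
#2=l depends on [1:j]
#3=m depends on [0:i, 1:j]
#4=i depends on [3:m]
#5=m depends on [4:i]
sources: [0:i, 1:j]
N(rest) = Σ N(rest − s) over sources s of rest; N(one piece) = 1:
  size 1 → [2]=1  [5]=1
  size 2 → [2,5]=2  [4,5]=1
  size 3 → [2,4,5]=3  [3,4,5]=1
  size 4 → [0,3,4,5]=1  [2,3,4,5]=4
  first=0(i) contributes 4
  first=1(j) contributes 5
|[w]| = 9

9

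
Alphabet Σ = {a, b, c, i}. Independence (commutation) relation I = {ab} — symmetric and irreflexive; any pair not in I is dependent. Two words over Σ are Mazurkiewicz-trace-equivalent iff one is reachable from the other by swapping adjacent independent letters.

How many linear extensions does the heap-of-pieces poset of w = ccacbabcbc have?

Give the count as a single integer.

3

0(c) covers ∅
1(c) covers 0:c
2(a) covers 1:c
3(c) covers 2:a
4(b) covers 3:c
5(a) covers 3:c
6(b) covers 4:b
7(c) covers 5:a, 6:b
8(b) covers 7:c
9(c) covers 8:b
floor of heap: 0:c
completions by unplaced set U, small U first (add the entries for U minus each lowest piece of U):
  |U|=1: {9}:1
  |U|=2: {8,9}:1
  |U|=3: {7,8,9}:1
  |U|=4: {5,7,8,9}:1  {6,7,8,9}:1
  |U|=5: {4,6,7,8,9}:1  {5,6,7,8,9}:2
  |U|=6: {4,5,6,7,8,9}:3
  |U|=7: {3,4,5,6,7,8,9}:3
  |U|=8: {2,3,4,5,6,7,8,9}:3
  start at 0(c): 3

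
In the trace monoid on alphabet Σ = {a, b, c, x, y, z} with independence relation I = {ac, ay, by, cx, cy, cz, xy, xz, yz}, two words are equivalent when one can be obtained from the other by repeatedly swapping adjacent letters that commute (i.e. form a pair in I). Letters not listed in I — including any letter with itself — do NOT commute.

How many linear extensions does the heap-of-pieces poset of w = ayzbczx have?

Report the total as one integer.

42

piece 0:a — minimal
piece 1:y — minimal
piece 2:z rests on {0:a}
piece 3:b rests on {2:z}
piece 4:c rests on {3:b}
piece 5:z rests on {3:b}
piece 6:x rests on {3:b}
minimal pieces: {0:a, 1:y}
ways to finish when only these pieces remain (= sum over removing one remaining piece with nothing left below it):
  1 left: {1}→1  {4}→1  {5}→1  {6}→1
  2 left: {1,4}→2  {1,5}→2  {1,6}→2  {4,5}→2  {4,6}→2  {5,6}→2
  3 left: {1,4,5}→6  {1,4,6}→6  {1,5,6}→6  {4,5,6}→6
  4 left: {1,4,5,6}→24  {3,4,5,6}→6
  5 left: {1,3,4,5,6}→30  {2,3,4,5,6}→6
  placing 0:a first → 36 extensions
  placing 1:y first → 6 extensions
total linear extensions = 42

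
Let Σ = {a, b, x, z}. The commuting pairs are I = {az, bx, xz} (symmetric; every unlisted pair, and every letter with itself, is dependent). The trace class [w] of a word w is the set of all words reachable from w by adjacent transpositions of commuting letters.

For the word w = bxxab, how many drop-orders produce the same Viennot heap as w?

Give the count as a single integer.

drop 0:b onto floor
drop 1:x onto floor
drop 2:x onto {1:x}
drop 3:a onto {0:b, 2:x}
drop 4:b onto {3:a}
ground layer = {0:b, 1:x}
drop-orders for the pieces not yet dropped (sum over which currently-grounded one goes next):
  1 to go: {4} 1
  2 to go: {3,4} 1
  3 to go: {0,3,4} 1  {2,3,4} 1
  if 0:b drops first: 1 orders
  if 1:x drops first: 2 orders
heap linearizations: 3

3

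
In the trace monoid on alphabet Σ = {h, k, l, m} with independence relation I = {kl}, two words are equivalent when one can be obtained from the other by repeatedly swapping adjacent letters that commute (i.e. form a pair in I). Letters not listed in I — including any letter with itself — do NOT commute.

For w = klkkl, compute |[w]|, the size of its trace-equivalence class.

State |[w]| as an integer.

10

#0=k has no predecessor
#1=l has no predecessor
#2=k depends on [0:k]
#3=k depends on [2:k]
#4=l depends on [1:l]
sources: [0:k, 1:l]
N(rest) = Σ N(rest − s) over sources s of rest; N(one piece) = 1:
  size 1 → [3]=1  [4]=1
  size 2 → [1,4]=1  [2,3]=1  [3,4]=2
  size 3 → [0,2,3]=1  [1,3,4]=3  [2,3,4]=3
  first=0(k) contributes 6
  first=1(l) contributes 4
|[w]| = 10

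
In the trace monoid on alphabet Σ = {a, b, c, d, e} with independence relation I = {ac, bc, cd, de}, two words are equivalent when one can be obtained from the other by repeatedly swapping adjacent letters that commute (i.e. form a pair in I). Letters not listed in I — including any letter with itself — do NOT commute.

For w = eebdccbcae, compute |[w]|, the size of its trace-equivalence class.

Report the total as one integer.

35

piece 0:e — minimal
piece 1:e rests on {0:e}
piece 2:b rests on {1:e}
piece 3:d rests on {2:b}
piece 4:c rests on {1:e}
piece 5:c rests on {4:c}
piece 6:b rests on {3:d}
piece 7:c rests on {5:c}
piece 8:a rests on {6:b}
piece 9:e rests on {7:c, 8:a}
minimal pieces: {0:e}
ways to finish when only these pieces remain (= sum over removing one remaining piece with nothing left below it):
  1 left: {9}→1
  2 left: {7,9}→1  {8,9}→1
  3 left: {5,7,9}→1  {6,8,9}→1  {7,8,9}→2
  4 left: {3,6,8,9}→1  {4,5,7,9}→1  {5,7,8,9}→3  {6,7,8,9}→3
  5 left: {2,3,6,8,9}→1  {3,6,7,8,9}→4  {4,5,7,8,9}→4  {5,6,7,8,9}→6
  6 left: {2,3,6,7,8,9}→5  {3,5,6,7,8,9}→10  {4,5,6,7,8,9}→10
  7 left: {2,3,5,6,7,8,9}→15  {3,4,5,6,7,8,9}→20
  8 left: {2,3,4,5,6,7,8,9}→35
  placing 0:e first → 35 extensions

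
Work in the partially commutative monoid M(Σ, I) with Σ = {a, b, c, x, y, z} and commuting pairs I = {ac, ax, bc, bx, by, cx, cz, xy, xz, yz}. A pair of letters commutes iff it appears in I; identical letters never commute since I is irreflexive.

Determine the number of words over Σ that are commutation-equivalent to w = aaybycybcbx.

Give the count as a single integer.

616

drop 0:a onto floor
drop 1:a onto {0:a}
drop 2:y onto {1:a}
drop 3:b onto {1:a}
drop 4:y onto {2:y}
drop 5:c onto {4:y}
drop 6:y onto {5:c}
drop 7:b onto {3:b}
drop 8:c onto {6:y}
drop 9:b onto {7:b}
drop 10:x onto floor
ground layer = {0:a, 10:x}
drop-orders for the pieces not yet dropped (sum over which currently-grounded one goes next):
  1 to go: {8} 1  {9} 1  {10} 1
  2 to go: {6,8} 1  {7,9} 1  {8,9} 2  {8,10} 2  {9,10} 2
  3 to go: {3,7,9} 1  {5,6,8} 1  {6,8,9} 3  {6,8,10} 3  {7,8,9} 3  {7,9,10} 3  {8,9,10} 6
  4 to go: {3,7,8,9} 4  {3,7,9,10} 4  {4,5,6,8} 1  {5,6,8,9} 4  {5,6,8,10} 4  {6,7,8,9} 6  {6,8,9,10} 12  {7,8,9,10} 12
  5 to go: {2,4,5,6,8} 1  {3,6,7,8,9} 10  {3,7,8,9,10} 20  {4,5,6,8,9} 5  {4,5,6,8,10} 5  {5,6,7,8,9} 10  {5,6,8,9,10} 20  {6,7,8,9,10} 30
  6 to go: {2,4,5,6,8,9} 6  {2,4,5,6,8,10} 6  {3,5,6,7,8,9} 20  {3,6,7,8,9,10} 60  {4,5,6,7,8,9} 15  {4,5,6,8,9,10} 30  {5,6,7,8,9,10} 60
  7 to go: {2,4,5,6,7,8,9} 21  {2,4,5,6,8,9,10} 42  {3,4,5,6,7,8,9} 35  {3,5,6,7,8,9,10} 140  {4,5,6,7,8,9,10} 105
  8 to go: {2,3,4,5,6,7,8,9} 56  {2,4,5,6,7,8,9,10} 168  {3,4,5,6,7,8,9,10} 280
  9 to go: {1,2,3,4,5,6,7,8,9} 56  {2,3,4,5,6,7,8,9,10} 504
  if 0:a drops first: 560 orders
  if 10:x drops first: 56 orders
heap linearizations: 616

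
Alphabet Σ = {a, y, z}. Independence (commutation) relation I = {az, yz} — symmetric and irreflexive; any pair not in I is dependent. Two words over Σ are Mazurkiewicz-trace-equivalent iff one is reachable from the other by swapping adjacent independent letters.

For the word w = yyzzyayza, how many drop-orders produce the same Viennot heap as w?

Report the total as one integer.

84

piece 0:y — minimal
piece 1:y rests on {0:y}
piece 2:z — minimal
piece 3:z rests on {2:z}
piece 4:y rests on {1:y}
piece 5:a rests on {4:y}
piece 6:y rests on {5:a}
piece 7:z rests on {3:z}
piece 8:a rests on {6:y}
minimal pieces: {0:y, 2:z}
ways to finish when only these pieces remain (= sum over removing one remaining piece with nothing left below it):
  1 left: {7}→1  {8}→1
  2 left: {3,7}→1  {6,8}→1  {7,8}→2
  3 left: {2,3,7}→1  {3,7,8}→3  {5,6,8}→1  {6,7,8}→3
  4 left: {2,3,7,8}→4  {3,6,7,8}→6  {4,5,6,8}→1  {5,6,7,8}→4
  5 left: {1,4,5,6,8}→1  {2,3,6,7,8}→10  {3,5,6,7,8}→10  {4,5,6,7,8}→5
  6 left: {0,1,4,5,6,8}→1  {1,4,5,6,7,8}→6  {2,3,5,6,7,8}→20  {3,4,5,6,7,8}→15
  7 left: {0,1,4,5,6,7,8}→7  {1,3,4,5,6,7,8}→21  {2,3,4,5,6,7,8}→35
  placing 0:y first → 56 extensions
  placing 2:z first → 28 extensions
total linear extensions = 84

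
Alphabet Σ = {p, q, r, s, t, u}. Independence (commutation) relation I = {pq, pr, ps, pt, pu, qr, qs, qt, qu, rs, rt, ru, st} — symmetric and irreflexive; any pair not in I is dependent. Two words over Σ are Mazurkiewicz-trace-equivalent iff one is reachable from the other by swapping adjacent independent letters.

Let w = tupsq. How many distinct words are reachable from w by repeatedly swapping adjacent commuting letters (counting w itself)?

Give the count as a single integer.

20

piece 0:t — minimal
piece 1:u rests on {0:t}
piece 2:p — minimal
piece 3:s rests on {1:u}
piece 4:q — minimal
minimal pieces: {0:t, 2:p, 4:q}
ways to finish when only these pieces remain (= sum over removing one remaining piece with nothing left below it):
  1 left: {2}→1  {3}→1  {4}→1
  2 left: {1,3}→1  {2,3}→2  {2,4}→2  {3,4}→2
  3 left: {0,1,3}→1  {1,2,3}→3  {1,3,4}→3  {2,3,4}→6
  placing 0:t first → 12 extensions
  placing 2:p first → 4 extensions
  placing 4:q first → 4 extensions
total linear extensions = 20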